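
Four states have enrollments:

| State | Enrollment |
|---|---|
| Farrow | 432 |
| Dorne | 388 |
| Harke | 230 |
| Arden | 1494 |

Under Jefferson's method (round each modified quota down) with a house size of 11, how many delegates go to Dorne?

Standard divisor 2544/11 ≈ 231.273; standard quotas: Farrow 1.868, Dorne 1.678, Harke 0.994, Arden 6.460.
Rounding down gives 1, 1, 0, 6 = 8 seats, so the divisor must be adjusted.
With modified divisor 200: modified quotas Farrow 2.160, Dorne 1.940, Harke 1.150, Arden 7.470.
Rounding down: Farrow 2, Dorne 1, Harke 1, Arden 7 (total 11).
Dorne receives 1.

1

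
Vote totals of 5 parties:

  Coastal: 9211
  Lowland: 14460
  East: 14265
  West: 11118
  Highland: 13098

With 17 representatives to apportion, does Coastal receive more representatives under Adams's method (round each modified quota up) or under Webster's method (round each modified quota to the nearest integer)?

Adams

Adams: Coastal 3, Lowland 4, East 4, West 3, Highland 3.
Webster: Coastal 2, Lowland 4, East 4, West 3, Highland 4.
Coastal gets 3 under Adams and 2 under Webster.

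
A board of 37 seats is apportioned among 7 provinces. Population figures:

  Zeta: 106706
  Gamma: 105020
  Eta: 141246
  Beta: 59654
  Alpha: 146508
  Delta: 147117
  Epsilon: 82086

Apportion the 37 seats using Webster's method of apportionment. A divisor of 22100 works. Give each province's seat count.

With modified divisor 22100: modified quotas Zeta 4.828, Gamma 4.752, Eta 6.391, Beta 2.699, Alpha 6.629, Delta 6.657, Epsilon 3.714.
Rounding to the nearest integer: Zeta 5, Gamma 5, Eta 6, Beta 3, Alpha 7, Delta 7, Epsilon 4 (total 37).

Zeta 5; Gamma 5; Eta 6; Beta 3; Alpha 7; Delta 7; Epsilon 4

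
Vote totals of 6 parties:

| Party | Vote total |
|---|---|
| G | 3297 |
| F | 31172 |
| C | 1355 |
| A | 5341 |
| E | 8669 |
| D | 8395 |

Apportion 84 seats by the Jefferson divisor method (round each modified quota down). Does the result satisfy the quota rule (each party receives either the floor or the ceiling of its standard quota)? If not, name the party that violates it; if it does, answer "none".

F

Standard quotas: G 4.756, F 44.968, C 1.955, A 7.705, E 12.506, D 12.110.
Jefferson allocation: G 4, F 46, C 2, A 8, E 12, D 12.
F has quota 44.968 (lower 44, upper 45) but receives 46 — outside the quota interval.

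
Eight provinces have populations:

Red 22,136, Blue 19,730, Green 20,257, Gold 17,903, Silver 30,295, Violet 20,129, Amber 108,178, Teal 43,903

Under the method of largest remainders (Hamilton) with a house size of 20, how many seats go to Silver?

2

Standard divisor: 282531 ÷ 20 ≈ 14126.55.
Standard quotas: Red 1.5670, Blue 1.3967, Green 1.4340, Gold 1.2673, Silver 2.1445, Violet 1.4249, Amber 7.6578, Teal 3.1078.
Lower quotas: Red 1, Blue 1, Green 1, Gold 1, Silver 2, Violet 1, Amber 7, Teal 3 (sum 17, leaving 3 seats).
Remainders in descending order: Amber 0.6578, Red 0.5670, Green 0.4340, Violet 0.4249, Blue 0.3967, Gold 0.2673, Silver 0.1445, Teal 0.1078.
Largest remainders: Amber, Red, Green receive the extra seats.
Silver receives 2.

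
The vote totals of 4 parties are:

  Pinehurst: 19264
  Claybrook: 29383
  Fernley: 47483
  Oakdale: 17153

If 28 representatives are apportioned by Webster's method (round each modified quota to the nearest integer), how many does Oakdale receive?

Standard divisor 113283/28 ≈ 4045.821; standard quotas: Pinehurst 4.761, Claybrook 7.263, Fernley 11.736, Oakdale 4.240.
Rounding to the nearest integer gives Pinehurst 5, Claybrook 7, Fernley 12, Oakdale 4 — total 28, matching the house size, so no adjustment is needed.
Oakdale receives 4.

4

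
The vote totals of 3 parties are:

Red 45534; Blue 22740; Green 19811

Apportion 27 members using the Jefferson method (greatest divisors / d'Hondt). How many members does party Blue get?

Standard divisor 88085/27 ≈ 3262.407; standard quotas: Red 13.957, Blue 6.970, Green 6.073.
Rounding down gives 13, 6, 6 = 25 seats, so the divisor must be adjusted.
With modified divisor 3100: modified quotas Red 14.688, Blue 7.335, Green 6.391.
Rounding down: Red 14, Blue 7, Green 6 (total 27).
Blue receives 7.

7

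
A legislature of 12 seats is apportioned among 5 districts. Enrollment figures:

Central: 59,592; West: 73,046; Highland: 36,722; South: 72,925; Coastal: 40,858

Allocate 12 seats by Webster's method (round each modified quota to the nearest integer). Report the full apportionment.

Standard divisor 283143/12 ≈ 23595.25; standard quotas: Central 2.526, West 3.096, Highland 1.556, South 3.091, Coastal 1.732.
Rounding to the nearest integer gives 3, 3, 2, 3, 2 = 13 seats, so the divisor must be adjusted.
With modified divisor 24159: modified quotas Central 2.467, West 3.024, Highland 1.520, South 3.019, Coastal 1.691.
Rounding to the nearest integer: Central 2, West 3, Highland 2, South 3, Coastal 2 (total 12).

Central: 2, West: 3, Highland: 2, South: 3, Coastal: 2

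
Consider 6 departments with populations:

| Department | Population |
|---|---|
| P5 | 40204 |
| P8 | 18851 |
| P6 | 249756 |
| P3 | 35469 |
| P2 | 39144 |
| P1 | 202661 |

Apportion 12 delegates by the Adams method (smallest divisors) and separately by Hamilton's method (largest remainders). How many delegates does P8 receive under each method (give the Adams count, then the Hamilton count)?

1 and 0

Adams: P5 1, P8 1, P6 4, P3 1, P2 1, P1 4.
Hamilton: P5 1, P8 0, P6 5, P3 1, P2 1, P1 4.
P8 gets 1 under Adams and 0 under Hamilton.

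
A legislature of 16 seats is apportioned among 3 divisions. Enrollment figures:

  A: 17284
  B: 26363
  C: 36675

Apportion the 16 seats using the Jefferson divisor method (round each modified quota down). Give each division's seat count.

Standard divisor 80322/16 ≈ 5020.125; standard quotas: A 3.443, B 5.251, C 7.306.
Rounding down gives 3, 5, 7 = 15 seats, so the divisor must be adjusted.
With modified divisor 4500: modified quotas A 3.841, B 5.858, C 8.150.
Rounding down: A 3, B 5, C 8 (total 16).

A: 3, B: 5, C: 8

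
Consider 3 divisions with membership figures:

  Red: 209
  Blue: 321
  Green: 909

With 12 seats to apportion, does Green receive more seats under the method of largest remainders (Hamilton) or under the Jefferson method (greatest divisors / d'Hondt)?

Hamilton: Red 2, Blue 3, Green 7.
Jefferson: Red 1, Blue 3, Green 8.
Green gets 7 under Hamilton and 8 under Jefferson.

Jefferson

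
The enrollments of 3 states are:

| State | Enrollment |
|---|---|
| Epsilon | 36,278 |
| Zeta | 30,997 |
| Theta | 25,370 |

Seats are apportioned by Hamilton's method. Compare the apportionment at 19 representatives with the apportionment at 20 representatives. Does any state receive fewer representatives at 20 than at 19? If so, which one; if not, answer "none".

At 19 seats: Epsilon 8, Zeta 6, Theta 5.
At 20 seats: Epsilon 8, Zeta 7, Theta 5.
No state's allocation decreased.

none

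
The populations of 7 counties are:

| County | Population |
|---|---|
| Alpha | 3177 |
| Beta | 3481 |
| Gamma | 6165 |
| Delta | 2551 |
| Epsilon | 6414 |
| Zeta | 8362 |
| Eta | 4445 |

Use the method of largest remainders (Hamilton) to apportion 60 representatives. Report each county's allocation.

Alpha 6, Beta 6, Gamma 11, Delta 4, Epsilon 11, Zeta 14, Eta 8

Total 34595; standard divisor 34595/60 ≈ 576.583.
Standard quotas: Alpha 5.5100, Beta 6.0373, Gamma 10.6923, Delta 4.4243, Epsilon 11.1242, Zeta 14.5027, Eta 7.7092.
Lower quotas: Alpha 5, Beta 6, Gamma 10, Delta 4, Epsilon 11, Zeta 14, Eta 7 (sum 57, leaving 3 seats).
Remainders in descending order: Eta 0.7092, Gamma 0.6923, Alpha 0.5100, Zeta 0.5027, Delta 0.4243, Epsilon 0.1242, Beta 0.0373.
Largest remainders: Eta, Gamma, Alpha receive the extra seats.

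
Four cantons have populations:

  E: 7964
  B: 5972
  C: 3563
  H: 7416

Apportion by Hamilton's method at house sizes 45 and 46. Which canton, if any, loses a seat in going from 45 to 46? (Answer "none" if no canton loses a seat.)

At 45 seats: E 14, B 11, C 7, H 13.
At 46 seats: E 15, B 11, C 6, H 14.
C drops from 7 to 6.

C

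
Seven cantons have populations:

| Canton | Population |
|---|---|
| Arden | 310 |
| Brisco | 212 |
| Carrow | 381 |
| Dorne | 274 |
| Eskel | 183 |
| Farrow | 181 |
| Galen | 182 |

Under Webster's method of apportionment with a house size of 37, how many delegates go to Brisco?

Standard divisor 1723/37 ≈ 46.568; standard quotas: Arden 6.657, Brisco 4.553, Carrow 8.182, Dorne 5.884, Eskel 3.930, Farrow 3.887, Galen 3.908.
Rounding to the nearest integer gives 7, 5, 8, 6, 4, 4, 4 = 38 seats, so the divisor must be adjusted.
With modified divisor 47.4: modified quotas Arden 6.540, Brisco 4.473, Carrow 8.038, Dorne 5.781, Eskel 3.861, Farrow 3.819, Galen 3.840.
Rounding to the nearest integer: Arden 7, Brisco 4, Carrow 8, Dorne 6, Eskel 4, Farrow 4, Galen 4 (total 37).
Brisco receives 4.

4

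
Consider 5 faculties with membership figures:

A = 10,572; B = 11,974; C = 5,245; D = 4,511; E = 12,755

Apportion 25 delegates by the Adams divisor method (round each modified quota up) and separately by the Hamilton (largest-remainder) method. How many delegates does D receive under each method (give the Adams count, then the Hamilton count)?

3 and 2

Adams: A 6, B 6, C 3, D 3, E 7.
Hamilton: A 6, B 7, C 3, D 2, E 7.
D gets 3 under Adams and 2 under Hamilton.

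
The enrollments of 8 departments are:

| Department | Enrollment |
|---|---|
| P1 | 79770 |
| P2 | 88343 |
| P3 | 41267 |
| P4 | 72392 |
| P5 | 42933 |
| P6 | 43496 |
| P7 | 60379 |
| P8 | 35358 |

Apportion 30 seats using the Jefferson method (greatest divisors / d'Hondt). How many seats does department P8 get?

2

Standard divisor 463938/30 ≈ 15464.6; standard quotas: P1 5.158, P2 5.713, P3 2.668, P4 4.681, P5 2.776, P6 2.813, P7 3.904, P8 2.286.
Rounding down gives 5, 5, 2, 4, 2, 2, 3, 2 = 25 seats, so the divisor must be adjusted.
With modified divisor 14000: modified quotas P1 5.698, P2 6.310, P3 2.948, P4 5.171, P5 3.067, P6 3.107, P7 4.313, P8 2.526.
Rounding down: P1 5, P2 6, P3 2, P4 5, P5 3, P6 3, P7 4, P8 2 (total 30).
P8 receives 2.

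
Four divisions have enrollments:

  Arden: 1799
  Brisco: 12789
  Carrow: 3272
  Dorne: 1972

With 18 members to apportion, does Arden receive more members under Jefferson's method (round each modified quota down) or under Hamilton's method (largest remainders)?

Jefferson: Arden 1, Brisco 12, Carrow 3, Dorne 2.
Hamilton: Arden 2, Brisco 11, Carrow 3, Dorne 2.
Arden gets 1 under Jefferson and 2 under Hamilton.

Hamilton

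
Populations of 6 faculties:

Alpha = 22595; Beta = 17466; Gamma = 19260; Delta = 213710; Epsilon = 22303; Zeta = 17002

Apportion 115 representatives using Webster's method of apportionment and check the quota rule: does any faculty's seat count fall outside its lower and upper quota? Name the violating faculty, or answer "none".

Standard quotas: Alpha 8.319, Beta 6.431, Gamma 7.091, Delta 78.687, Epsilon 8.212, Zeta 6.260.
Webster allocation: Alpha 8, Beta 6, Gamma 7, Delta 80, Epsilon 8, Zeta 6.
Delta has quota 78.687 (lower 78, upper 79) but receives 80 — outside the quota interval.

Delta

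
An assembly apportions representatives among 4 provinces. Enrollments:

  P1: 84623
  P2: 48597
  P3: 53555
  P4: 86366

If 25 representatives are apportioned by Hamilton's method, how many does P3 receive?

Total 273141; standard divisor 273141/25 ≈ 10925.64.
Standard quotas: P1 7.7454, P2 4.4480, P3 4.9018, P4 7.9049.
Lower quotas: P1 7, P2 4, P3 4, P4 7 (sum 22, leaving 3 seats).
Remainders in descending order: P4 0.9049, P3 0.9018, P1 0.7454, P2 0.4480.
The surplus seats go to P4, P3, P1.
P3 receives 5.

5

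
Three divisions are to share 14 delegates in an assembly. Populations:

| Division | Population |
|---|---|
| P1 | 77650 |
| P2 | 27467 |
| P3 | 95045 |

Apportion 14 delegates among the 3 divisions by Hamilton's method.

P1 5, P2 2, P3 7

The standard divisor is 200162/14 ≈ 14297.286.
Standard quotas: P1 5.4311, P2 1.9211, P3 6.6478.
Lower quotas: P1 5, P2 1, P3 6 (sum 12, leaving 2 seats).
Remainders in descending order: P2 0.9211, P3 0.6478, P1 0.4311.
The surplus seats go to P2, P3.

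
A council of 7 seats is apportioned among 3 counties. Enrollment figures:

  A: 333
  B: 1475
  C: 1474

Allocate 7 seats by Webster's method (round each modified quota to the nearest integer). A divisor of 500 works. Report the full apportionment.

With modified divisor 500: modified quotas A 0.666, B 2.950, C 2.948.
Rounding to the nearest integer: A 1, B 3, C 3 (total 7).

A: 1, B: 3, C: 3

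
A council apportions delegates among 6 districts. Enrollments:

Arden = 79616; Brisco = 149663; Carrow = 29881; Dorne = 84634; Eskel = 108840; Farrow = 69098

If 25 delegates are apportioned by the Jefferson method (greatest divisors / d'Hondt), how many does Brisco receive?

8

Standard divisor 521732/25 ≈ 20869.28; standard quotas: Arden 3.815, Brisco 7.171, Carrow 1.432, Dorne 4.055, Eskel 5.215, Farrow 3.311.
Rounding down gives 3, 7, 1, 4, 5, 3 = 23 seats, so the divisor must be adjusted.
With modified divisor 18400: modified quotas Arden 4.327, Brisco 8.134, Carrow 1.624, Dorne 4.600, Eskel 5.915, Farrow 3.755.
Rounding down: Arden 4, Brisco 8, Carrow 1, Dorne 4, Eskel 5, Farrow 3 (total 25).
Brisco receives 8.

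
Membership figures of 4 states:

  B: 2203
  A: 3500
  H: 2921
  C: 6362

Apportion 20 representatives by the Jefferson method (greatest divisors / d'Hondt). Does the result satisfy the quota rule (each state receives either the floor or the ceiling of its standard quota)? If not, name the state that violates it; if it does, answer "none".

none

Standard quotas: B 2.940, A 4.671, H 3.898, C 8.491.
Jefferson allocation: B 3, A 4, H 4, C 9.
Every allocation lies between the lower and upper quota.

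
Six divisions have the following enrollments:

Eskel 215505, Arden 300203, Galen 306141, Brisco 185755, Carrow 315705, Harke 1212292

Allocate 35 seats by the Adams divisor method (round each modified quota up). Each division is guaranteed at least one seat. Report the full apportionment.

Standard divisor 2535601/35 ≈ 72445.743; standard quotas: Eskel 2.975, Arden 4.144, Galen 4.226, Brisco 2.564, Carrow 4.358, Harke 16.734.
Rounding up gives 3, 5, 5, 3, 5, 17 = 38 seats, so the divisor must be adjusted.
With modified divisor 77700: modified quotas Eskel 2.774, Arden 3.864, Galen 3.940, Brisco 2.391, Carrow 4.063, Harke 15.602.
Rounding up: Eskel 3, Arden 4, Galen 4, Brisco 3, Carrow 5, Harke 16 (total 35).

Eskel 3, Arden 4, Galen 4, Brisco 3, Carrow 5, Harke 16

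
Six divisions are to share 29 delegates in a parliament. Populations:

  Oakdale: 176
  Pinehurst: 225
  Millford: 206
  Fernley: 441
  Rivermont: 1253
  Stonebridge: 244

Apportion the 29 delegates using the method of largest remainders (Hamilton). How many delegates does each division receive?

Oakdale 2, Pinehurst 3, Millford 2, Fernley 5, Rivermont 14, Stonebridge 3

Total 2545; standard divisor 2545/29 ≈ 87.759.
Standard quotas: Oakdale 2.006, Pinehurst 2.564, Millford 2.347, Fernley 5.025, Rivermont 14.278, Stonebridge 2.780.
Lower quotas: Oakdale 2, Pinehurst 2, Millford 2, Fernley 5, Rivermont 14, Stonebridge 2 (sum 27, leaving 2 seats).
Remainders in descending order: Stonebridge 0.780, Pinehurst 0.564, Millford 0.347, Rivermont 0.278, Fernley 0.025, Oakdale 0.006.
The surplus seats go to Stonebridge, Pinehurst.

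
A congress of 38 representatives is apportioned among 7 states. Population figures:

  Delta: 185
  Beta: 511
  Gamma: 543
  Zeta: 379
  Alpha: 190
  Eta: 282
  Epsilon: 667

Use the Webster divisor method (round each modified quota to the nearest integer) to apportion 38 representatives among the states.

Delta: 3, Beta: 7, Gamma: 7, Zeta: 5, Alpha: 3, Eta: 4, Epsilon: 9

Standard divisor 2757/38 ≈ 72.553; standard quotas: Delta 2.550, Beta 7.043, Gamma 7.484, Zeta 5.224, Alpha 2.619, Eta 3.887, Epsilon 9.193.
Rounding to the nearest integer gives Delta 3, Beta 7, Gamma 7, Zeta 5, Alpha 3, Eta 4, Epsilon 9 — total 38, matching the house size, so no adjustment is needed.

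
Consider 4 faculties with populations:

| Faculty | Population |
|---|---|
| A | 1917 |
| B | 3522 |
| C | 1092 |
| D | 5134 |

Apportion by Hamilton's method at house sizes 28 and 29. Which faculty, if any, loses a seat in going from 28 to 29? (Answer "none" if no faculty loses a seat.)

C

At 28 seats: A 5, B 8, C 3, D 12.
At 29 seats: A 5, B 9, C 2, D 13.
C drops from 3 to 2.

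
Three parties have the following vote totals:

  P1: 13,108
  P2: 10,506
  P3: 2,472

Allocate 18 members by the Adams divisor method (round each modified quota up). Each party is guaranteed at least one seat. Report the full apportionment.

Standard divisor 26086/18 ≈ 1449.222; standard quotas: P1 9.045, P2 7.249, P3 1.706.
Rounding up gives 10, 8, 2 = 20 seats, so the divisor must be adjusted.
With modified divisor 1600: modified quotas P1 8.193, P2 6.566, P3 1.545.
Rounding up: P1 9, P2 7, P3 2 (total 18).

P1 9; P2 7; P3 2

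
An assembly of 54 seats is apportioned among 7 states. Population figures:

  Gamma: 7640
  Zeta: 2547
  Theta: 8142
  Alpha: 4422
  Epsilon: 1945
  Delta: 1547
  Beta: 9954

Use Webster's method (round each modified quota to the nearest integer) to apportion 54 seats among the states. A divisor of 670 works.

Gamma=11, Zeta=4, Theta=12, Alpha=7, Epsilon=3, Delta=2, Beta=15

With modified divisor 670: modified quotas Gamma 11.403, Zeta 3.801, Theta 12.152, Alpha 6.600, Epsilon 2.903, Delta 2.309, Beta 14.857.
Rounding to the nearest integer: Gamma 11, Zeta 4, Theta 12, Alpha 7, Epsilon 3, Delta 2, Beta 15 (total 54).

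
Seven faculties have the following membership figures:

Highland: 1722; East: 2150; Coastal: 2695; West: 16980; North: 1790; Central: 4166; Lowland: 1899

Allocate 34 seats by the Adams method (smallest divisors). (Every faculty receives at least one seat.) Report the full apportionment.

Standard divisor 31402/34 ≈ 923.588; standard quotas: Highland 1.864, East 2.328, Coastal 2.918, West 18.385, North 1.938, Central 4.511, Lowland 2.056.
Rounding up gives 2, 3, 3, 19, 2, 5, 3 = 37 seats, so the divisor must be adjusted.
With modified divisor 1020: modified quotas Highland 1.688, East 2.108, Coastal 2.642, West 16.647, North 1.755, Central 4.084, Lowland 1.862.
Rounding up: Highland 2, East 3, Coastal 3, West 17, North 2, Central 5, Lowland 2 (total 34).

Highland=2; East=3; Coastal=3; West=17; North=2; Central=5; Lowland=2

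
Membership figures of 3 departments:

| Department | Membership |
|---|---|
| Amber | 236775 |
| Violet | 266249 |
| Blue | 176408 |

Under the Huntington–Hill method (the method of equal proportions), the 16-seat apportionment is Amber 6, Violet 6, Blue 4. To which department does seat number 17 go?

Violet

Priority for the next seat is population ÷ (√(s·(s+1))).
Priorities: Amber 36535.176, Violet 41083.113, Blue 39446.028.
Highest priority: Violet.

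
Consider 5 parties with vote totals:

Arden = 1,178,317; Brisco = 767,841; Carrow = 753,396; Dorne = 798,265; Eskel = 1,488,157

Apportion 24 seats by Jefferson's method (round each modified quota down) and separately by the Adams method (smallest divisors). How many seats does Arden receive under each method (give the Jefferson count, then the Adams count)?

6 and 5

Jefferson: Arden 6, Brisco 4, Carrow 3, Dorne 4, Eskel 7.
Adams: Arden 5, Brisco 4, Carrow 4, Dorne 4, Eskel 7.
Arden gets 6 under Jefferson and 5 under Adams.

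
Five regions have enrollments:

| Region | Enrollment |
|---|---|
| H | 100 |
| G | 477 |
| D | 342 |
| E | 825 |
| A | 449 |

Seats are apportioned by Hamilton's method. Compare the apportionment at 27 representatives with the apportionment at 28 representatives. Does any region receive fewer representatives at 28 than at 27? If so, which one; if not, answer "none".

none

At 27 seats: H 1, G 6, D 4, E 10, A 6.
At 28 seats: H 1, G 6, D 4, E 11, A 6.
No region's allocation decreased.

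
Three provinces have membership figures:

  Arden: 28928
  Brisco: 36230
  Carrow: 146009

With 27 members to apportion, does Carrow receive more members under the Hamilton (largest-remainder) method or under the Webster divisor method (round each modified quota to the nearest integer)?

Hamilton

Hamilton: Arden 4, Brisco 4, Carrow 19.
Webster: Arden 4, Brisco 5, Carrow 18.
Carrow gets 19 under Hamilton and 18 under Webster.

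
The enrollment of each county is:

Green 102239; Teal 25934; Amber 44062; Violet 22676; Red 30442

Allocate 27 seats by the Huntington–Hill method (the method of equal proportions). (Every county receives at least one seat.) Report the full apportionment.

With divisor 8487: modified quotas Green 12.047, Teal 3.056, Amber 5.192, Violet 2.672, Red 3.587.
Geometric-mean thresholds: Green √(12·13)=12.490, Teal √(3·4)=3.464, Amber √(5·6)=5.477, Violet √(2·3)=2.449, Red √(3·4)=3.464.
Each quota rounded against its threshold gives Green 12, Teal 3, Amber 5, Violet 3, Red 4 (total 27).

Green 12, Teal 3, Amber 5, Violet 3, Red 4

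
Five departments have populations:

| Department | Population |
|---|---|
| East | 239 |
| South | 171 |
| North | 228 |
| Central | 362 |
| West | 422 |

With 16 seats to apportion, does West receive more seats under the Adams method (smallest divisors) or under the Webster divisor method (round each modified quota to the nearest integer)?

Adams: East 3, South 2, North 3, Central 4, West 4.
Webster: East 3, South 2, North 2, Central 4, West 5.
West gets 4 under Adams and 5 under Webster.

Webster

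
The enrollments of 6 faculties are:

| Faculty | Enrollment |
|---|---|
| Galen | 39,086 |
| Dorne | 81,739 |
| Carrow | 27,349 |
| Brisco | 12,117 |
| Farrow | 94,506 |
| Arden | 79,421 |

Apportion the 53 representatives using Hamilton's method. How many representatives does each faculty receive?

Galen=6, Dorne=13, Carrow=4, Brisco=2, Farrow=15, Arden=13

Standard divisor: 334218 ÷ 53 = 6306.
Standard quotas: Galen 6.1982, Dorne 12.9621, Carrow 4.3370, Brisco 1.9215, Farrow 14.9867, Arden 12.5945.
Lower quotas: Galen 6, Dorne 12, Carrow 4, Brisco 1, Farrow 14, Arden 12 (sum 49, leaving 4 seats).
Remainders in descending order: Farrow 0.9867, Dorne 0.9621, Brisco 0.9215, Arden 0.5945, Carrow 0.3370, Galen 0.1982.
The surplus seats go to Farrow, Dorne, Brisco, Arden.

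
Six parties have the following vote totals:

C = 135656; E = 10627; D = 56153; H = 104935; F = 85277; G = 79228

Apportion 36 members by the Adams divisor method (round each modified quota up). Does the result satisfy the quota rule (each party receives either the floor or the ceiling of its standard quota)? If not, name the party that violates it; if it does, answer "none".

none

Standard quotas: C 10.349, E 0.811, D 4.284, H 8.006, F 6.506, G 6.044.
Adams allocation: C 10, E 1, D 4, H 8, F 7, G 6.
Every allocation lies between the lower and upper quota.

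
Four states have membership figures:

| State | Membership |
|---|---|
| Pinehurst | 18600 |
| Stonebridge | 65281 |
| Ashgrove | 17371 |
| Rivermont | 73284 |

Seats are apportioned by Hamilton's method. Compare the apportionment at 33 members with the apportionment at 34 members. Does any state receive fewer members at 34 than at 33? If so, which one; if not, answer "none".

At 33 seats: Pinehurst 4, Stonebridge 12, Ashgrove 3, Rivermont 14.
At 34 seats: Pinehurst 4, Stonebridge 13, Ashgrove 3, Rivermont 14.
No state's allocation decreased.

none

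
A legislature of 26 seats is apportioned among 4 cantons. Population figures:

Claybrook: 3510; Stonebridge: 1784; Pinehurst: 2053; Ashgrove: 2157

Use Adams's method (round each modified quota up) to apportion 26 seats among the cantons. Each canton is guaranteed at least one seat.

Standard divisor 9504/26 ≈ 365.538; standard quotas: Claybrook 9.602, Stonebridge 4.880, Pinehurst 5.616, Ashgrove 5.901.
Rounding up gives 10, 5, 6, 6 = 27 seats, so the divisor must be adjusted.
With modified divisor 400: modified quotas Claybrook 8.775, Stonebridge 4.460, Pinehurst 5.133, Ashgrove 5.393.
Rounding up: Claybrook 9, Stonebridge 5, Pinehurst 6, Ashgrove 6 (total 26).

Claybrook=9, Stonebridge=5, Pinehurst=6, Ashgrove=6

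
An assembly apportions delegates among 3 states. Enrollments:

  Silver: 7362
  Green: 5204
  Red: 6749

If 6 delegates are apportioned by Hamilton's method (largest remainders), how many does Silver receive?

The standard divisor is 19315/6 ≈ 3219.167.
Standard quotas: Silver 2.2869, Green 1.6166, Red 2.0965.
Lower quotas: Silver 2, Green 1, Red 2 (sum 5, leaving 1 seat).
Remainders in descending order: Green 0.6166, Silver 0.2869, Red 0.0965.
The surplus seat goes to Green.
Silver receives 2.

2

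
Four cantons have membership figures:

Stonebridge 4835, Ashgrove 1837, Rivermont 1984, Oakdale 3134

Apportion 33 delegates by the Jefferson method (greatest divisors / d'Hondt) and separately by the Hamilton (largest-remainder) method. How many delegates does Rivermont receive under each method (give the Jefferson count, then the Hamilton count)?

Jefferson: Stonebridge 14, Ashgrove 5, Rivermont 5, Oakdale 9.
Hamilton: Stonebridge 13, Ashgrove 5, Rivermont 6, Oakdale 9.
Rivermont gets 5 under Jefferson and 6 under Hamilton.

5 and 6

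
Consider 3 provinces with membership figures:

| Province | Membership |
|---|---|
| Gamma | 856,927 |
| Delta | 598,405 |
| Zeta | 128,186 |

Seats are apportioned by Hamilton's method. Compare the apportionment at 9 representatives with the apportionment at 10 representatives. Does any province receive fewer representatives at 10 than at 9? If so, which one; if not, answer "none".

At 9 seats: Gamma 5, Delta 3, Zeta 1.
At 10 seats: Gamma 5, Delta 4, Zeta 1.
No province's allocation decreased.

none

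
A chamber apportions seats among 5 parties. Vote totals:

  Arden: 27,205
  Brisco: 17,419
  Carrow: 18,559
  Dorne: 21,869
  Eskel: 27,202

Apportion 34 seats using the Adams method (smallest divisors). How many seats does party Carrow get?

Standard divisor 112254/34 ≈ 3301.588; standard quotas: Arden 8.240, Brisco 5.276, Carrow 5.621, Dorne 6.624, Eskel 8.239.
Rounding up gives 9, 6, 6, 7, 9 = 37 seats, so the divisor must be adjusted.
With modified divisor 3600: modified quotas Arden 7.557, Brisco 4.839, Carrow 5.155, Dorne 6.075, Eskel 7.556.
Rounding up: Arden 8, Brisco 5, Carrow 6, Dorne 7, Eskel 8 (total 34).
Carrow receives 6.

6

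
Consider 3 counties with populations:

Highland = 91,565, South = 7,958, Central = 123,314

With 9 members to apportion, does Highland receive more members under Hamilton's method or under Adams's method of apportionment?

Hamilton

Hamilton: Highland 4, South 0, Central 5.
Adams: Highland 3, South 1, Central 5.
Highland gets 4 under Hamilton and 3 under Adams.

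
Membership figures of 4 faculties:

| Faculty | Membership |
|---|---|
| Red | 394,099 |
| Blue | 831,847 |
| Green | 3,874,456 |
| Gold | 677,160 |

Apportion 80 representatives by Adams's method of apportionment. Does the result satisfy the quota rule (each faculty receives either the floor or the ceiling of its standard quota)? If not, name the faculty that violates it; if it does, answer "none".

Standard quotas: Red 5.457, Blue 11.518, Green 53.648, Gold 9.376.
Adams allocation: Red 6, Blue 12, Green 52, Gold 10.
Green has quota 53.648 (lower 53, upper 54) but receives 52 — outside the quota interval.

Green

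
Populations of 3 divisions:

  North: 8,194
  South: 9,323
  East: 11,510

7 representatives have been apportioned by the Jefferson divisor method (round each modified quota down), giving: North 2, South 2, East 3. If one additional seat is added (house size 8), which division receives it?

South

Priority for the next seat is population ÷ (current seats + 1).
Priorities: North 2731.333, South 3107.667, East 2877.500.
Highest priority: South.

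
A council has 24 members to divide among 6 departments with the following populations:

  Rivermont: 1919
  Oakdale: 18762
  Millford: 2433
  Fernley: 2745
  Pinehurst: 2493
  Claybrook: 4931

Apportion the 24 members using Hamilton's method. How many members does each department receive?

Standard divisor: 33283 ÷ 24 ≈ 1386.792.
Standard quotas: Rivermont 1.3838, Oakdale 13.5291, Millford 1.7544, Fernley 1.9794, Pinehurst 1.7977, Claybrook 3.5557.
Lower quotas: Rivermont 1, Oakdale 13, Millford 1, Fernley 1, Pinehurst 1, Claybrook 3 (sum 20, leaving 4 seats).
Remainders in descending order: Fernley 0.9794, Pinehurst 0.7977, Millford 0.7544, Claybrook 0.5557, Oakdale 0.5291, Rivermont 0.3838.
Largest remainders: Fernley, Pinehurst, Millford, Claybrook receive the extra seats.

Rivermont 1, Oakdale 13, Millford 2, Fernley 2, Pinehurst 2, Claybrook 4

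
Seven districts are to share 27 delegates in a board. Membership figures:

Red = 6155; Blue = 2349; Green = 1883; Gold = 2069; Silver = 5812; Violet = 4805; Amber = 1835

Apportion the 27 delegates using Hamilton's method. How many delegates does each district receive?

Red 7, Blue 3, Green 2, Gold 2, Silver 6, Violet 5, Amber 2

The standard divisor is 24908/27 ≈ 922.519.
Standard quotas: Red 6.6720, Blue 2.5463, Green 2.0412, Gold 2.2428, Silver 6.3001, Violet 5.2086, Amber 1.9891.
Lower quotas: Red 6, Blue 2, Green 2, Gold 2, Silver 6, Violet 5, Amber 1 (sum 24, leaving 3 seats).
Remainders in descending order: Amber 0.9891, Red 0.6720, Blue 0.5463, Silver 0.3001, Gold 0.2428, Violet 0.2086, Green 0.0412.
Largest remainders: Amber, Red, Blue receive the extra seats.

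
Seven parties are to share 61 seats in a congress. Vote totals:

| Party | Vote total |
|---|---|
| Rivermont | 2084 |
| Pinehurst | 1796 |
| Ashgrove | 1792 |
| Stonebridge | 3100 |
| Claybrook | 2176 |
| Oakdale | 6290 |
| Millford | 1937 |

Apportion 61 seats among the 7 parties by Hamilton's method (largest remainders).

Rivermont: 6, Pinehurst: 6, Ashgrove: 6, Stonebridge: 10, Claybrook: 7, Oakdale: 20, Millford: 6

Total 19175; standard divisor 19175/61 ≈ 314.344.
Standard quotas: Rivermont 6.6297, Pinehurst 5.7135, Ashgrove 5.7008, Stonebridge 9.8618, Claybrook 6.9223, Oakdale 20.0099, Millford 6.1620.
Lower quotas: Rivermont 6, Pinehurst 5, Ashgrove 5, Stonebridge 9, Claybrook 6, Oakdale 20, Millford 6 (sum 57, leaving 4 seats).
Remainders in descending order: Claybrook 0.9223, Stonebridge 0.8618, Pinehurst 0.7135, Ashgrove 0.7008, Rivermont 0.6297, Millford 0.1620, Oakdale 0.0099.
The surplus seats go to Claybrook, Stonebridge, Pinehurst, Ashgrove.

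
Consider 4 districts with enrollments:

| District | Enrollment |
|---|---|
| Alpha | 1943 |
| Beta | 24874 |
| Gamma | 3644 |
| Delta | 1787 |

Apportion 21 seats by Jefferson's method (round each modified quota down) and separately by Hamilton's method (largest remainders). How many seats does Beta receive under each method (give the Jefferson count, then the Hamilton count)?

Jefferson: Alpha 1, Beta 17, Gamma 2, Delta 1.
Hamilton: Alpha 1, Beta 16, Gamma 3, Delta 1.
Beta gets 17 under Jefferson and 16 under Hamilton.

17 and 16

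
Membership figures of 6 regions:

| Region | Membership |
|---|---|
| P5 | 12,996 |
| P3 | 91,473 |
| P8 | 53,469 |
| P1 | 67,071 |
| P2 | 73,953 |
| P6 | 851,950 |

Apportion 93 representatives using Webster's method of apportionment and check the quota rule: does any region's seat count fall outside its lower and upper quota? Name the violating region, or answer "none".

Standard quotas: P5 1.050, P3 7.392, P8 4.321, P1 5.420, P2 5.976, P6 68.842.
Webster allocation: P5 1, P3 7, P8 4, P1 5, P2 6, P6 70.
P6 has quota 68.842 (lower 68, upper 69) but receives 70 — outside the quota interval.

P6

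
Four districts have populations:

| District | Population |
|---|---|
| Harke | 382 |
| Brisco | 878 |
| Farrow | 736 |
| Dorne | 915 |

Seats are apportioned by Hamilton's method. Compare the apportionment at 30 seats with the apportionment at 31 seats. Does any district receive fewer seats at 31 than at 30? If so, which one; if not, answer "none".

none

At 30 seats: Harke 4, Brisco 9, Farrow 8, Dorne 9.
At 31 seats: Harke 4, Brisco 9, Farrow 8, Dorne 10.
No district's allocation decreased.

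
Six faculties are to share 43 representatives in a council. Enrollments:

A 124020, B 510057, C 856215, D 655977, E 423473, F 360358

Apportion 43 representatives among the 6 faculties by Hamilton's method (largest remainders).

A 2; B 7; C 13; D 10; E 6; F 5

Standard divisor: 2930100 ÷ 43 ≈ 68141.86.
Standard quotas: A 1.8200, B 7.4852, C 12.5652, D 9.6266, E 6.2146, F 5.2883.
Lower quotas: A 1, B 7, C 12, D 9, E 6, F 5 (sum 40, leaving 3 seats).
Remainders in descending order: A 0.8200, D 0.6266, C 0.5652, B 0.4852, F 0.2883, E 0.2146.
The surplus seats go to A, D, C.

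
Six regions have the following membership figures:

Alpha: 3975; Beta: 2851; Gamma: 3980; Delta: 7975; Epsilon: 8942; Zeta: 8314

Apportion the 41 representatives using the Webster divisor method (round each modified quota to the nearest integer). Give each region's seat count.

Standard divisor 36037/41 ≈ 878.951; standard quotas: Alpha 4.522, Beta 3.244, Gamma 4.528, Delta 9.073, Epsilon 10.173, Zeta 9.459.
Rounding to the nearest integer gives Alpha 5, Beta 3, Gamma 5, Delta 9, Epsilon 10, Zeta 9 — total 41, matching the house size, so no adjustment is needed.

Alpha 5, Beta 3, Gamma 5, Delta 9, Epsilon 10, Zeta 9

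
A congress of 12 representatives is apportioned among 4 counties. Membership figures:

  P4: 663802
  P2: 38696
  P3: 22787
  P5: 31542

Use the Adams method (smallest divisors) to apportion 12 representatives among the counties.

Standard divisor 756827/12 ≈ 63068.917; standard quotas: P4 10.525, P2 0.614, P3 0.361, P5 0.500.
Rounding up gives 11, 1, 1, 1 = 14 seats, so the divisor must be adjusted.
With modified divisor 78400: modified quotas P4 8.467, P2 0.494, P3 0.291, P5 0.402.
Rounding up: P4 9, P2 1, P3 1, P5 1 (total 12).

P4 9, P2 1, P3 1, P5 1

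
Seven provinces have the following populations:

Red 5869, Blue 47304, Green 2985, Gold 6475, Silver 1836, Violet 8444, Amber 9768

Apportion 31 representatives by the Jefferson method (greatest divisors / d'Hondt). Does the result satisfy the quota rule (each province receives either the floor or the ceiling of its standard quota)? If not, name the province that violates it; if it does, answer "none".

Standard quotas: Red 2.200, Blue 17.736, Green 1.119, Gold 2.428, Silver 0.688, Violet 3.166, Amber 3.662.
Jefferson allocation: Red 2, Blue 19, Green 1, Gold 2, Silver 0, Violet 3, Amber 4.
Blue has quota 17.736 (lower 17, upper 18) but receives 19 — outside the quota interval.

Blue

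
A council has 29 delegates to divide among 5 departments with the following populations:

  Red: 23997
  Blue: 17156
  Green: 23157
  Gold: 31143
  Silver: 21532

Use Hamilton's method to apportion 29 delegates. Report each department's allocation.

Red: 6, Blue: 4, Green: 6, Gold: 8, Silver: 5

The standard divisor is 116985/29 ≈ 4033.966.
Standard quotas: Red 5.9487, Blue 4.2529, Green 5.7405, Gold 7.7202, Silver 5.3377.
Lower quotas: Red 5, Blue 4, Green 5, Gold 7, Silver 5 (sum 26, leaving 3 seats).
Remainders in descending order: Red 0.9487, Green 0.7405, Gold 0.7202, Silver 0.3377, Blue 0.2529.
Largest remainders: Red, Green, Gold receive the extra seats.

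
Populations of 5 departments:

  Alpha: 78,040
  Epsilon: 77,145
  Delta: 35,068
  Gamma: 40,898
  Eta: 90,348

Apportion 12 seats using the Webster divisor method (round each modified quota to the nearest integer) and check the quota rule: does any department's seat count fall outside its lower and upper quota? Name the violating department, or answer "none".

none

Standard quotas: Alpha 2.913, Epsilon 2.879, Delta 1.309, Gamma 1.527, Eta 3.372.
Webster allocation: Alpha 3, Epsilon 3, Delta 1, Gamma 2, Eta 3.
Every allocation lies between the lower and upper quota.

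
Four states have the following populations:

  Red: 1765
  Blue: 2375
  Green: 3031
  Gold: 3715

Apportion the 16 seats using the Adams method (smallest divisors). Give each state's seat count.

Red 3, Blue 4, Green 4, Gold 5

Standard divisor 10886/16 ≈ 680.375; standard quotas: Red 2.594, Blue 3.491, Green 4.455, Gold 5.460.
Rounding up gives 3, 4, 5, 6 = 18 seats, so the divisor must be adjusted.
With modified divisor 770: modified quotas Red 2.292, Blue 3.084, Green 3.936, Gold 4.825.
Rounding up: Red 3, Blue 4, Green 4, Gold 5 (total 16).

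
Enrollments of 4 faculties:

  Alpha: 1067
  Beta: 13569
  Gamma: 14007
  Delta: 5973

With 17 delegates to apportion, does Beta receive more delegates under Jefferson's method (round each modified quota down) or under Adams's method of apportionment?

Jefferson

Jefferson: Alpha 0, Beta 7, Gamma 7, Delta 3.
Adams: Alpha 1, Beta 6, Gamma 7, Delta 3.
Beta gets 7 under Jefferson and 6 under Adams.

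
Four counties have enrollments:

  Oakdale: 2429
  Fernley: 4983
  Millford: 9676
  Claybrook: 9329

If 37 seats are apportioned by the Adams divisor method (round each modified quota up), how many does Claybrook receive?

13

Standard divisor 26417/37 ≈ 713.973; standard quotas: Oakdale 3.402, Fernley 6.979, Millford 13.552, Claybrook 13.066.
Rounding up gives 4, 7, 14, 14 = 39 seats, so the divisor must be adjusted.
With modified divisor 760: modified quotas Oakdale 3.196, Fernley 6.557, Millford 12.732, Claybrook 12.275.
Rounding up: Oakdale 4, Fernley 7, Millford 13, Claybrook 13 (total 37).
Claybrook receives 13.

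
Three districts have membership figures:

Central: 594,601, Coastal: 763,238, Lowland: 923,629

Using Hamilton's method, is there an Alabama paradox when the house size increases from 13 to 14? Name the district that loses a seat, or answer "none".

Central

At 13 seats: Central 4, Coastal 4, Lowland 5.
At 14 seats: Central 3, Coastal 5, Lowland 6.
Central drops from 4 to 3.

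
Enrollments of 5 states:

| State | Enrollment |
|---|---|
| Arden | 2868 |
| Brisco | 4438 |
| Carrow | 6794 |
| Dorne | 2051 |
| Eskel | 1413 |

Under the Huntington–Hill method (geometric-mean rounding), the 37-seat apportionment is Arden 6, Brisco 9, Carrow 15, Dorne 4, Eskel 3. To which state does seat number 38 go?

Priority for the next seat is population ÷ (√(s·(s+1))).
Priorities: Arden 442.542, Brisco 467.806, Carrow 438.551, Dorne 458.618, Eskel 407.898.
Highest priority: Brisco.

Brisco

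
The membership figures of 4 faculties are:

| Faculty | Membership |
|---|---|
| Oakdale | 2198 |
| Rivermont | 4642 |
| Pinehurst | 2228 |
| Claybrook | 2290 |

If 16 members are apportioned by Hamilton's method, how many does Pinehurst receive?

Standard divisor: 11358 ÷ 16 ≈ 709.875.
Standard quotas: Oakdale 3.096, Rivermont 6.539, Pinehurst 3.139, Claybrook 3.226.
Lower quotas: Oakdale 3, Rivermont 6, Pinehurst 3, Claybrook 3 (sum 15, leaving 1 seat).
Remainders in descending order: Rivermont 0.539, Claybrook 0.226, Pinehurst 0.139, Oakdale 0.096.
Largest remainder: Rivermont receives the extra seat.
Pinehurst receives 3.

3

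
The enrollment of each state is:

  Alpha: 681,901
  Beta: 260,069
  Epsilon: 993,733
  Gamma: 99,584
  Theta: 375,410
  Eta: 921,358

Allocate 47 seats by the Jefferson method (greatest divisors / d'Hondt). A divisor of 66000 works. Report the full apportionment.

With modified divisor 66000: modified quotas Alpha 10.332, Beta 3.940, Epsilon 15.057, Gamma 1.509, Theta 5.688, Eta 13.960.
Rounding down: Alpha 10, Beta 3, Epsilon 15, Gamma 1, Theta 5, Eta 13 (total 47).

Alpha 10, Beta 3, Epsilon 15, Gamma 1, Theta 5, Eta 13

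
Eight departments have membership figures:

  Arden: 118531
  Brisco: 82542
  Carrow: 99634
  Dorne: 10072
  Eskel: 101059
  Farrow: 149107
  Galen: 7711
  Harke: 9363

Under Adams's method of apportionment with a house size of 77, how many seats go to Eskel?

13

Standard divisor 578019/77 ≈ 7506.74; standard quotas: Arden 15.790, Brisco 10.996, Carrow 13.273, Dorne 1.342, Eskel 13.462, Farrow 19.863, Galen 1.027, Harke 1.247.
Rounding up gives 16, 11, 14, 2, 14, 20, 2, 2 = 81 seats, so the divisor must be adjusted.
With modified divisor 7870: modified quotas Arden 15.061, Brisco 10.488, Carrow 12.660, Dorne 1.280, Eskel 12.841, Farrow 18.946, Galen 0.980, Harke 1.190.
Rounding up: Arden 16, Brisco 11, Carrow 13, Dorne 2, Eskel 13, Farrow 19, Galen 1, Harke 2 (total 77).
Eskel receives 13.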